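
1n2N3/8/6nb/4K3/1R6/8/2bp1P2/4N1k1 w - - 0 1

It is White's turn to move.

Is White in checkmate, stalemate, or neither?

neither

White to move; white king on e5.
In check: yes, from the black knight on g6.
King squares — d4: available; e4: attacked by Bc2; f4: attacked by Ng6; d5: available; f5: attacked by Bc2; d6: available; e6: available; f6: available.
Legal moves for White: Kf6, Ke6, Kd6, Kd5, Kd4.
White is in check but has 5 legal moves → neither.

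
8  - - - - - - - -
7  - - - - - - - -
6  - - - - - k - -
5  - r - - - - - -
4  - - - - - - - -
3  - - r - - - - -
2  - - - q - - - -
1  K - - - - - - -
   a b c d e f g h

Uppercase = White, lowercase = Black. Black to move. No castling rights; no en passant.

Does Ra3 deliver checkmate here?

yes

After Ra3: white king on a1; in check: yes, from the black rook on a3.
King squares — b1: attacked by Rb5; a2: attacked by Qd2; b2: attacked by Qd2.
White has no legal moves → checkmate.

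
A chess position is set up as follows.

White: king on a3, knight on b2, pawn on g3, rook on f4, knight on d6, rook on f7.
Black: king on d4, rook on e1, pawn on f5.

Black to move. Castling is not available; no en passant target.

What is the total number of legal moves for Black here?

6

Black to move; king on d4.
In check: yes, from the white rook on f4.
Legal moves: Ke5, Kd5, Kc5, Ke3, Kc3, Re4.
Count: 6.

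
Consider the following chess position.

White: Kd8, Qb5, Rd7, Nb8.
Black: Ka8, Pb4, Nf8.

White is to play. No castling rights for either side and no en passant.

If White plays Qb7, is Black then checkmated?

After Qb7: black king on a8; in check: yes, from the white queen on b7.
King squares — a7: attacked by Qb7; b7: attacked by Rd7; b8: attacked by Qb7.
Black has no legal moves → checkmate.

yes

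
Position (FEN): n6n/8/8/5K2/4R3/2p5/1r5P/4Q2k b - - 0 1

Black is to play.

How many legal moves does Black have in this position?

Black to move; king on h1.
In check: yes, from the white queen on e1.
Legal moves: Kxh2, Kg2.
Count: 2.

2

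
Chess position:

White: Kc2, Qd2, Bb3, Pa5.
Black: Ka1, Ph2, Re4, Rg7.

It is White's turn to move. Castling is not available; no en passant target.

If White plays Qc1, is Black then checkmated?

yes

After Qc1: black king on a1; in check: yes, from the white queen on c1.
King squares — b1: attacked by Qc1; a2: attacked by Bb3; b2: attacked by Qc1.
Black has no legal moves → checkmate.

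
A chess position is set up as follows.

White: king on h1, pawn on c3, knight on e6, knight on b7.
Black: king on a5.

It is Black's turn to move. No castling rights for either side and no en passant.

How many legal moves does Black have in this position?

4

Black to move; king on a5.
In check: yes, from the white knight on b7.
Legal moves: Kb6, Ka6, Kb5, Ka4.
Count: 4.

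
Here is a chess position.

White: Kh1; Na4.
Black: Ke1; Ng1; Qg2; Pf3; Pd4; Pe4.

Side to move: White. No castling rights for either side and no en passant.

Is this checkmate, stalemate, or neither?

checkmate

White to move; white king on h1.
In check: yes, from the black queen on g2.
King squares — g1: attacked by Qg2; g2: attacked by Pf3; h2: attacked by Qg2.
Legal moves for White: none.
In check with no legal moves → checkmate.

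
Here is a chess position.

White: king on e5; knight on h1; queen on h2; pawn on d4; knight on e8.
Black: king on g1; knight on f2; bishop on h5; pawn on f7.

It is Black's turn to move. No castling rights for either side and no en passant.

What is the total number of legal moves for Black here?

2

Black to move; king on g1.
In check: yes, from the white queen on h2.
Legal moves: Kxh2, Kf1.
Count: 2.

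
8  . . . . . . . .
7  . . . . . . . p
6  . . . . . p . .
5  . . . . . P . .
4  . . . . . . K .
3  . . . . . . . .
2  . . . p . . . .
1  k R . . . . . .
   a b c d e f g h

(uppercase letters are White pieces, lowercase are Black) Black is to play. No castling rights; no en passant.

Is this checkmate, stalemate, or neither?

Black to move; black king on a1.
In check: yes, from the white rook on b1.
Legal moves for Black: Ka2, Kxb1.
Black is in check but has 2 legal moves → neither.

neither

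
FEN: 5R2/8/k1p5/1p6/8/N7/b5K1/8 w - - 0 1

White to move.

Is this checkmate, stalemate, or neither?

White to move; white king on g2.
In check: no.
Legal moves for White include: Rh8, Rg8, Re8, Rd8, Rc8, Rb8, Ra8+, Rf7, Rf6, Rf5, Rf4, Rf3, Rf2, Rf1, Nxb5, Nc4, Nc2, Nb1, ... (list truncated; more exist).
White has legal moves and is not in check → neither.

neither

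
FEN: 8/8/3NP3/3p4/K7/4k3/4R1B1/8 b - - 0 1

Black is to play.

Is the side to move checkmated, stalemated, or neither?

Black to move; black king on e3.
In check: yes, from the white rook on e2.
Legal moves for Black: Kf4, Kd4, Kd3, Kxe2.
Black is in check but has 4 legal moves → neither.

neither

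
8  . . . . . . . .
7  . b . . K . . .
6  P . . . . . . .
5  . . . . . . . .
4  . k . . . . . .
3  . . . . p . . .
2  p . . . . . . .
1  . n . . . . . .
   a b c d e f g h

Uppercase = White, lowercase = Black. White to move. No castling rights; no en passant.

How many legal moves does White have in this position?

White to move; king on e7.
In check: no.
Legal moves: Kf8, Ke8, Kd8, Kf7, Kd7, Kf6, Ke6, Kd6, axb7, a7.
Count: 10.

10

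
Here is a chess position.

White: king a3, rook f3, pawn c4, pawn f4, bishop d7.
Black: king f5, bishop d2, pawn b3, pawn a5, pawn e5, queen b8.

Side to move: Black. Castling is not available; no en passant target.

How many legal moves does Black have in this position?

3

Black to move; king on f5.
In check: yes, from the white bishop on d7.
Legal moves: Kg6, Kf6, Ke4.
Count: 3.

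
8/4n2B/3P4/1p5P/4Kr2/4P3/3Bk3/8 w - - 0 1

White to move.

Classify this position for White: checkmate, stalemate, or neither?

neither

White to move; white king on e4.
In check: yes, from the black rook on f4.
Legal moves for White: Ke5, Kxf4, exf4.
White is in check but has 3 legal moves → neither.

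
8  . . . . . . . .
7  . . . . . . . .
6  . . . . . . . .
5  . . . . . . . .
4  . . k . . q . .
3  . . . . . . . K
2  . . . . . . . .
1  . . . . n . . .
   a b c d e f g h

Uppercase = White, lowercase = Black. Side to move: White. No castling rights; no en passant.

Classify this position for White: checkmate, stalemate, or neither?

White to move; white king on h3.
In check: no.
King squares — g2: attacked by Ne1; h2: attacked by Qf4; g3: attacked by Qf4; g4: attacked by Qf4; h4: attacked by Qf4.
Legal moves for White: none.
Not in check and no legal moves → stalemate.

stalemate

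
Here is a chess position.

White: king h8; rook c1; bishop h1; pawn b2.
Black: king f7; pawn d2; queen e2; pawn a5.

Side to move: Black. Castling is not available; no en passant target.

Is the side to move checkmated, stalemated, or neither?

neither

Black to move; black king on f7.
In check: no.
Legal moves for Black include: Kf8, Ke8, Ke7, Kg6, Kf6, Ke6, Qe8+, Qe7, Qe6, Qa6, Qh5#, Qe5+, Qb5, Qg4, Qe4, Qc4, Qf3, Qe3, ... (list truncated; more exist).
Black has legal moves and is not in check → neither.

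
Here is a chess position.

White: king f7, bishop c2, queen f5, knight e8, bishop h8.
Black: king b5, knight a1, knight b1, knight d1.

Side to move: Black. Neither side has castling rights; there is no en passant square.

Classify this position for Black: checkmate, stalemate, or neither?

neither

Black to move; black king on b5.
In check: yes, from the white queen on f5.
King squares — a4: attacked by Bc2; b4: available; c4: available; a5: attacked by Qf5; c5: attacked by Qf5; a6: available; b6: available; c6: available.
Legal moves for Black: Kc6, Kb6, Ka6, Kc4, Kb4.
Black is in check but has 5 legal moves → neither.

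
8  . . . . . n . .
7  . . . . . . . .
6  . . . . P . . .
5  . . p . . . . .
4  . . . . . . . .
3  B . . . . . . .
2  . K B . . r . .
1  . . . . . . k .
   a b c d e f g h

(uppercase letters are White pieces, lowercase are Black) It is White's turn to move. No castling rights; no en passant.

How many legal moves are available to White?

White to move; king on b2.
In check: no.
Legal moves: Bxc5, Bb4, Kc3, Kb3, Ka2, Kc1, Kb1, Ka1, e7.
Count: 9.

9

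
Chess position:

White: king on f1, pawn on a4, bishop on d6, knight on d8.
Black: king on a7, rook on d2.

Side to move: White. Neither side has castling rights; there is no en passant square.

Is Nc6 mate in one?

no

After Nc6: black king on a7; in check: yes, from the white knight on c6.
Black has 4 legal replies: Ka8, Kb7, Kb6, Ka6.
In check but a legal move exists → not checkmate.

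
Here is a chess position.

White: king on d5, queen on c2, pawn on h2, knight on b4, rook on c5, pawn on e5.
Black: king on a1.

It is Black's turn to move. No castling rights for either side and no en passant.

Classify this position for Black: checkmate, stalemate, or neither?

Black to move; black king on a1.
In check: no.
King squares — b1: attacked by Qc2; a2: attacked by Qc2; b2: attacked by Qc2.
Legal moves for Black: none.
Not in check and no legal moves → stalemate.

stalemate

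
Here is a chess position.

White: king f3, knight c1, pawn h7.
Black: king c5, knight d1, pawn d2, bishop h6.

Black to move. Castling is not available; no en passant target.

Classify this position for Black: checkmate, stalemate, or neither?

neither

Black to move; black king on c5.
In check: no.
Legal moves for Black include: Bf8, Bg7, Bg5, Bf4, Be3, Kd6, Kc6, Kb6, Kd5, Kb5, Kd4, Kc4, Kb4, Ne3, Nc3, Nf2, Nb2, dxc1=Q, ... (list truncated; more exist).
Black has legal moves and is not in check → neither.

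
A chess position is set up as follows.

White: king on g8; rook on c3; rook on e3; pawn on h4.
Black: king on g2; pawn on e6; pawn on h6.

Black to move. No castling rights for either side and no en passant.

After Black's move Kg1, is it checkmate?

no

After Kg1: white king on g8; in check: no.
White is not in check, so this cannot be checkmate.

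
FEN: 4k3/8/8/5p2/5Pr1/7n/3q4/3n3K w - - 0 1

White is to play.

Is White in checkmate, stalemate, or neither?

stalemate

White to move; white king on h1.
In check: no.
King squares — g1: attacked by Nh3; g2: attacked by Qd2; h2: attacked by Qd2.
Legal moves for White: none.
Not in check and no legal moves → stalemate.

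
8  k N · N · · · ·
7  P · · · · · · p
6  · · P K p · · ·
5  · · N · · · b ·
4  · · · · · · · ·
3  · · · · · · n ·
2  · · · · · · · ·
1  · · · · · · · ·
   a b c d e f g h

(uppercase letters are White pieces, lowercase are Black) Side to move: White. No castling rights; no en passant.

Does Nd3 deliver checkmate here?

no

After Nd3: black king on a8; in check: no.
Black is not in check, so this cannot be checkmate.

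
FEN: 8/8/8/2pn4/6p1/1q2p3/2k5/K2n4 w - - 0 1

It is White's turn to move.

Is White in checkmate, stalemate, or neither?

White to move; white king on a1.
In check: no.
King squares — b1: attacked by Kc2; a2: attacked by Qb3; b2: attacked by Nd1.
Legal moves for White: none.
Not in check and no legal moves → stalemate.

stalemate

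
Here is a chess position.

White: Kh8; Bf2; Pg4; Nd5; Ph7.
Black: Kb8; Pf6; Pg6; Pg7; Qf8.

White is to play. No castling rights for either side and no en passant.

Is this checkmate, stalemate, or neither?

checkmate

White to move; white king on h8.
In check: yes, from the black queen on f8.
King squares — g7: attacked by Qf8; h7: own pawn; g8: attacked by Qf8.
Legal moves for White: none.
In check with no legal moves → checkmate.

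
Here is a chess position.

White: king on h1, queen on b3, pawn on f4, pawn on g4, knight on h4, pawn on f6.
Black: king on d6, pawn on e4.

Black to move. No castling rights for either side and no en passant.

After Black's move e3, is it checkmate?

no

After e3: white king on h1; in check: no.
White is not in check, so this cannot be checkmate.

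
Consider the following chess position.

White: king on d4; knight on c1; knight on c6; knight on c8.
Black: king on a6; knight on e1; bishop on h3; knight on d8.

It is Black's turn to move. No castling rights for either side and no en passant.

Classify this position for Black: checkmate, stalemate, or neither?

neither

Black to move; black king on a6.
In check: no.
Legal moves for Black: Nf7, Nb7, Ne6+, Nxc6+, Kb7, Kb5, Bxc8, Bd7, Be6, Bf5, Bg4, Bg2, Bf1, Nf3+, Nd3, Ng2, Nc2+.
Black has 17 legal moves and is not in check → neither.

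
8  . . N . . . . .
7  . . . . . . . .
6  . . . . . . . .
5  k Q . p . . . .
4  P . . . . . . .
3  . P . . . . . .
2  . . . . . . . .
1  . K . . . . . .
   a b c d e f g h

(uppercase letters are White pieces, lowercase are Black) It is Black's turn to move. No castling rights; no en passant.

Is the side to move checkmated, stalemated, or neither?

Black to move; black king on a5.
In check: yes, from the white queen on b5.
King squares — a4: attacked by Pb3; b4: attacked by Qb5; b5: attacked by Pa4; a6: attacked by Qb5; b6: attacked by Qb5.
Legal moves for Black: none.
In check with no legal moves → checkmate.

checkmate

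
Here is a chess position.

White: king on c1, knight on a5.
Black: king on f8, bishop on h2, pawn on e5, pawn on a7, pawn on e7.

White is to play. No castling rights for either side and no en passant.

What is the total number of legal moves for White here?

9

White to move; king on c1.
In check: no.
Legal moves: Nb7, Nc6, Nc4, Nb3, Kd2, Kc2, Kb2, Kd1, Kb1.
Count: 9.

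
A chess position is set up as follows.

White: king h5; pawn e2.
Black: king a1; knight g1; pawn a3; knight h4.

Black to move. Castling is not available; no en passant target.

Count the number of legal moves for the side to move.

Black to move; king on a1.
In check: no.
Legal moves: Ng6, Nf5, Nhf3, Ng2, Nh3, Ngf3, Nxe2, Kb2, Ka2, Kb1, a2.
Count: 11.

11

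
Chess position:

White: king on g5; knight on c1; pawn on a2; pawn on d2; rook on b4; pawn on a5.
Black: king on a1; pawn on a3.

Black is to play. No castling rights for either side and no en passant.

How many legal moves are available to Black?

Black to move; king on a1.
In check: no.
Legal moves: none.
Count: 0.

0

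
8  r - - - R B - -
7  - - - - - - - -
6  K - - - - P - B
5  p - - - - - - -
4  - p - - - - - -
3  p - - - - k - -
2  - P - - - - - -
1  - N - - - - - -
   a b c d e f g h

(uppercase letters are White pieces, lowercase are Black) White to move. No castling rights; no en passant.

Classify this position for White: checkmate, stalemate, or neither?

White to move; white king on a6.
In check: yes, from the black rook on a8.
King squares — a5: attacked by Ra8; b5: available; b6: available; a7: attacked by Ra8; b7: available.
Legal moves for White: Kb7, Kb6, Kb5, Rxa8.
White is in check but has 4 legal moves → neither.

neither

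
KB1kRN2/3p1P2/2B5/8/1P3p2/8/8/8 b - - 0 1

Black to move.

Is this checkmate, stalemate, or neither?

Black to move; black king on d8.
In check: yes, from the white rook on e8.
King squares — c7: attacked by Bb8; d7: own pawn; e7: attacked by Re8; c8: attacked by Re8; e8: attacked by Pf7.
Legal moves for Black: none.
In check with no legal moves → checkmate.

checkmate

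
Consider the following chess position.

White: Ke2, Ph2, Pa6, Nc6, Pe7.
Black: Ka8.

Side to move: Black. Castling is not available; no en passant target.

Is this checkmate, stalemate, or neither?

stalemate

Black to move; black king on a8.
In check: no.
King squares — a7: attacked by Nc6; b7: attacked by Pa6; b8: attacked by Nc6.
Legal moves for Black: none.
Not in check and no legal moves → stalemate.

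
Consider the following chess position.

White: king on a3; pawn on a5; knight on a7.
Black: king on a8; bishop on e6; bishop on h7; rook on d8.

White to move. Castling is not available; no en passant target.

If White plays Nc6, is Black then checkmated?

no

After Nc6: black king on a8; in check: no.
Black is not in check, so this cannot be checkmate.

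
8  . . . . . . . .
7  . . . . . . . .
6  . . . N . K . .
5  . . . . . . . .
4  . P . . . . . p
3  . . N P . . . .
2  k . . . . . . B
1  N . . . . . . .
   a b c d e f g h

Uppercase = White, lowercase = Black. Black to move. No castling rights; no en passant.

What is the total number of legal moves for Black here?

3

Black to move; king on a2.
In check: yes, from the white knight on c3.
Legal moves: Ka3, Kb2, Kxa1.
Count: 3.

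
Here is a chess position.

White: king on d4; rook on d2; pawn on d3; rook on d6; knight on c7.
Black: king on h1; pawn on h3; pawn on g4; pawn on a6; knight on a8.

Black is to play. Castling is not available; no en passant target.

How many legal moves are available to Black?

6

Black to move; king on h1.
In check: no.
Legal moves: Nxc7, Nb6, Kg1, a5, g3, h2.
Count: 6.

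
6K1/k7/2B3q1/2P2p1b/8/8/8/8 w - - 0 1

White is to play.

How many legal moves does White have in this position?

White to move; king on g8.
In check: yes, from the black queen on g6.
Legal moves: Kh8, Kf8.
Count: 2.

2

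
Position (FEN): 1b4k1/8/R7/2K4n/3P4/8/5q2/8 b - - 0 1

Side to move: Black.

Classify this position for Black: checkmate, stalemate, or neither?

neither

Black to move; black king on g8.
In check: no.
Legal moves for Black include: Kh8, Kf8, Kh7, Kg7, Kf7, Bc7, Ba7+, Bd6+, Be5, Bf4, Bg3, Bh2, Ng7, Nf6, Nf4, Ng3, Qf8+, Qf7, ... (list truncated; more exist).
Black has legal moves and is not in check → neither.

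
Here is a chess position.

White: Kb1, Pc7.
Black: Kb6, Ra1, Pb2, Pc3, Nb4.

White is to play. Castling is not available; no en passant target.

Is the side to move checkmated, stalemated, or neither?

checkmate

White to move; white king on b1.
In check: yes, from the black rook on a1.
King squares — a1: attacked by Pb2; c1: attacked by Ra1; a2: attacked by Ra1; b2: attacked by Pc3; c2: attacked by Nb4.
Legal moves for White: none.
In check with no legal moves → checkmate.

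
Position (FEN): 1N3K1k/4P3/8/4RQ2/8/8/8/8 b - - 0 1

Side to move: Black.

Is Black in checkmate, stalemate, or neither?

stalemate

Black to move; black king on h8.
In check: no.
King squares — g7: attacked by Kf8; h7: attacked by Qf5; g8: attacked by Kf8.
Legal moves for Black: none.
Not in check and no legal moves → stalemate.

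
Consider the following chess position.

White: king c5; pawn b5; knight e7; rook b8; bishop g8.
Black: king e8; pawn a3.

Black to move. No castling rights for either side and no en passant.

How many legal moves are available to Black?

Black to move; king on e8.
In check: yes, from the white rook on b8.
Legal moves: Kxe7, Kd7.
Count: 2.

2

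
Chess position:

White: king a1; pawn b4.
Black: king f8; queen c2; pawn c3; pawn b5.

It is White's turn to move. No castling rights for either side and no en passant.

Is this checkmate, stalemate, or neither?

White to move; white king on a1.
In check: no.
King squares — b1: attacked by Qc2; a2: attacked by Qc2; b2: attacked by Qc2.
Legal moves for White: none.
Not in check and no legal moves → stalemate.

stalemate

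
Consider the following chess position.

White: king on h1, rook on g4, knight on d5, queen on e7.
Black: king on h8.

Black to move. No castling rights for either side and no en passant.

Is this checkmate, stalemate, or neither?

stalemate

Black to move; black king on h8.
In check: no.
King squares — g7: attacked by Rg4; h7: attacked by Qe7; g8: attacked by Rg4.
Legal moves for Black: none.
Not in check and no legal moves → stalemate.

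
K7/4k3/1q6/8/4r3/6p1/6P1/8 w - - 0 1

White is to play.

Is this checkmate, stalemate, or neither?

stalemate

White to move; white king on a8.
In check: no.
King squares — a7: attacked by Qb6; b7: attacked by Qb6; b8: attacked by Qb6.
Legal moves for White: none.
Not in check and no legal moves → stalemate.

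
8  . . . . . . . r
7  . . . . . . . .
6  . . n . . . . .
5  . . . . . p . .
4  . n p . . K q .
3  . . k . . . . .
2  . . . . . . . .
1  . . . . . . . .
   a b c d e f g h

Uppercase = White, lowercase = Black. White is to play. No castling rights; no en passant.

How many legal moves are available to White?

White to move; king on f4.
In check: yes, from the black queen on g4.
Legal moves: Ke3.
Count: 1.

1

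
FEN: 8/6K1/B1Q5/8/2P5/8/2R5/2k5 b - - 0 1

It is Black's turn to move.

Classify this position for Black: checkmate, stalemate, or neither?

Black to move; black king on c1.
In check: yes, from the white rook on c2.
King squares — b1: available; d1: available; b2: attacked by Rc2; c2: available; d2: attacked by Rc2.
Legal moves for Black: Kxc2, Kd1, Kb1.
Black is in check but has 3 legal moves → neither.

neither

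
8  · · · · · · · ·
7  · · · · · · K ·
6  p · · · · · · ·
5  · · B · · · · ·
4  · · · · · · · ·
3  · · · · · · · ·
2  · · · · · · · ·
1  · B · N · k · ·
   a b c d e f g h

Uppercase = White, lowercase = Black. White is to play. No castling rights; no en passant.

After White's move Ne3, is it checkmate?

After Ne3: black king on f1; in check: yes, from the white knight on e3.
Black has 4 legal replies: Kf2, Ke2, Kg1, Ke1.
In check but a legal move exists → not checkmate.

no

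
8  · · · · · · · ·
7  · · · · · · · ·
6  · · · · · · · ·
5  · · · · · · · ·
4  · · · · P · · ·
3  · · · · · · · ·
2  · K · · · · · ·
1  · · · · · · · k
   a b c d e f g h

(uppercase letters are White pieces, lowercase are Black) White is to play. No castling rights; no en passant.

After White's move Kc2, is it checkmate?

no

After Kc2: black king on h1; in check: no.
Black is not in check, so this cannot be checkmate.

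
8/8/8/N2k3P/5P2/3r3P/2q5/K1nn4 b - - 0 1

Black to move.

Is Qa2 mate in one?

After Qa2: white king on a1; in check: yes, from the black queen on a2.
King squares — b1: attacked by Qa2; a2: attacked by Nc1; b2: attacked by Nd1.
White has no legal moves → checkmate.

yes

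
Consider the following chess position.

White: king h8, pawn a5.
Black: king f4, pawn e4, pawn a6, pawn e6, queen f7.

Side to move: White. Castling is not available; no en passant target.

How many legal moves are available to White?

White to move; king on h8.
In check: no.
Legal moves: none.
Count: 0.

0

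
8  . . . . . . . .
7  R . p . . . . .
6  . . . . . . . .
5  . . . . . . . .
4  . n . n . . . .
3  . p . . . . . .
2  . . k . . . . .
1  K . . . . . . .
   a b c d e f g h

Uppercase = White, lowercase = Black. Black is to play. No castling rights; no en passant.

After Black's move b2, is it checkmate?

yes

After b2: white king on a1; in check: yes, from the black pawn on b2.
King squares — b1: attacked by Kc2; a2: attacked by Nb4; b2: attacked by Kc2.
White has no legal moves → checkmate.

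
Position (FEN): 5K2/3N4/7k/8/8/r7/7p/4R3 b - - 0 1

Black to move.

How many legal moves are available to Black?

Black to move; king on h6.
In check: no.
Legal moves: Kh7, Kg6, Kh5, Kg5, Ra8+, Ra7, Ra6, Ra5, Ra4, Rh3, Rg3, Rf3+, Re3, Rd3, Rc3, Rb3, Ra2, Ra1, h1=Q, h1=R, h1=B, h1=N.
Count: 22.

22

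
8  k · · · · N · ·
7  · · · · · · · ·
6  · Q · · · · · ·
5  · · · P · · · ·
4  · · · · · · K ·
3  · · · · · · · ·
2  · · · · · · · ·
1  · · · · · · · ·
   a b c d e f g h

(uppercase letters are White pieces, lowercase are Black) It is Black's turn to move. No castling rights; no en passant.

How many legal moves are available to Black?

0

Black to move; king on a8.
In check: no.
Legal moves: none.
Count: 0.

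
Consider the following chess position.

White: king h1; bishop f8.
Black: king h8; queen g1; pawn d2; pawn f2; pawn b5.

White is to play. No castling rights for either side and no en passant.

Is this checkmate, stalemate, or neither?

checkmate

White to move; white king on h1.
In check: yes, from the black queen on g1.
King squares — g1: attacked by Pf2; g2: attacked by Qg1; h2: attacked by Qg1.
Legal moves for White: none.
In check with no legal moves → checkmate.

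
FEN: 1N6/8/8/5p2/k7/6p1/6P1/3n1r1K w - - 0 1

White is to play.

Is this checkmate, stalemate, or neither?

checkmate

White to move; white king on h1.
In check: yes, from the black rook on f1.
King squares — g1: attacked by Rf1; g2: own pawn; h2: attacked by Pg3.
Legal moves for White: none.
In check with no legal moves → checkmate.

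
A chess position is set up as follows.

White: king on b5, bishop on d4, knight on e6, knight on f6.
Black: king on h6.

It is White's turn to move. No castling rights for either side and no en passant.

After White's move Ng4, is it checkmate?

After Ng4: black king on h6; in check: yes, from the white knight on g4.
Black has 3 legal replies: Kh7, Kg6, Kh5.
In check but a legal move exists → not checkmate.

no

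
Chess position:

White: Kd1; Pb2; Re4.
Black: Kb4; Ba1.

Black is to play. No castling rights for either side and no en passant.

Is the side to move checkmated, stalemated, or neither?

neither

Black to move; black king on b4.
In check: yes, from the white rook on e4.
Legal moves for Black: Kc5, Kb5, Ka5, Kb3.
Black is in check but has 4 legal moves → neither.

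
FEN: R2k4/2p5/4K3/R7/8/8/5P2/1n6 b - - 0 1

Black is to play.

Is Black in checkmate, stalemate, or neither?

checkmate

Black to move; black king on d8.
In check: yes, from the white rook on a8.
King squares — c7: own pawn; d7: attacked by Ke6; e7: attacked by Ke6; c8: attacked by Ra8; e8: attacked by Ra8.
Legal moves for Black: none.
In check with no legal moves → checkmate.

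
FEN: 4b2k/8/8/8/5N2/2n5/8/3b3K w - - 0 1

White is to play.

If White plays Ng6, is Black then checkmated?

After Ng6: black king on h8; in check: yes, from the white knight on g6.
Black has 4 legal replies: Kg8, Kh7, Kg7, Bxg6.
In check but a legal move exists → not checkmate.

no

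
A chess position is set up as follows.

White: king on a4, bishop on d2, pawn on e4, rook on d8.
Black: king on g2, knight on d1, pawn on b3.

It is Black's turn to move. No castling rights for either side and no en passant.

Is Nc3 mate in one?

After Nc3: white king on a4; in check: yes, from the black knight on c3.
White has 5 legal replies: Ka5, Kb4, Kxb3, Ka3, Bxc3.
In check but a legal move exists → not checkmate.

no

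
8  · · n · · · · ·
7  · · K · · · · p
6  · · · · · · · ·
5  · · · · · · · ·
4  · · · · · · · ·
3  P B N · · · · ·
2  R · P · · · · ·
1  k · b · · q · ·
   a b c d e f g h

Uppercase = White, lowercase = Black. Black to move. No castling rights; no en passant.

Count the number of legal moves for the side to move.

Black to move; king on a1.
In check: yes, from the white rook on a2.
Legal moves: none.
Count: 0.

0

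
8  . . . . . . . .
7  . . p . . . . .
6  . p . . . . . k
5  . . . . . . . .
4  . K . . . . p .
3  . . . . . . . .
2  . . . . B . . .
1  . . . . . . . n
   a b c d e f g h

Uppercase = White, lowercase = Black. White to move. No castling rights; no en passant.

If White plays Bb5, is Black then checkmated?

no

After Bb5: black king on h6; in check: no.
Black is not in check, so this cannot be checkmate.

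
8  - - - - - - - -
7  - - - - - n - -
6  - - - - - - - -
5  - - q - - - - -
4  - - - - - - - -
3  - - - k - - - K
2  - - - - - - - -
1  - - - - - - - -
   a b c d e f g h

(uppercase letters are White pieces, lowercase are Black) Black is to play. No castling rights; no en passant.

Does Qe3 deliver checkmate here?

no

After Qe3: white king on h3; in check: yes, from the black queen on e3.
White has 4 legal replies: Kh4, Kg4, Kh2, Kg2.
In check but a legal move exists → not checkmate.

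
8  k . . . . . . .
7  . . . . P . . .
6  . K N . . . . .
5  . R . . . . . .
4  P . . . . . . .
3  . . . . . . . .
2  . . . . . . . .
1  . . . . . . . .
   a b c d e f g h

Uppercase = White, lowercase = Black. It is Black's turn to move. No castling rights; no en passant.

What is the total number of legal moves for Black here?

0

Black to move; king on a8.
In check: no.
Legal moves: none.
Count: 0.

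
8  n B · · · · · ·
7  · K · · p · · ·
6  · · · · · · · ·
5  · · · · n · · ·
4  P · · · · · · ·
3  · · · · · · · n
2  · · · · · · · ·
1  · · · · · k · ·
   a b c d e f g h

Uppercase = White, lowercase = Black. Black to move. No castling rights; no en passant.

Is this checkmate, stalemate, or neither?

neither

Black to move; black king on f1.
In check: no.
Legal moves for Black include: Nc7, Nb6, Nf7, Nd7, Ng6, Nc6, Ng4, Nc4, Nf3, Nd3, Ng5, Nf4, Nf2, Ng1, Kg2, Kf2, Ke2, Kg1, ... (list truncated; more exist).
Black has legal moves and is not in check → neither.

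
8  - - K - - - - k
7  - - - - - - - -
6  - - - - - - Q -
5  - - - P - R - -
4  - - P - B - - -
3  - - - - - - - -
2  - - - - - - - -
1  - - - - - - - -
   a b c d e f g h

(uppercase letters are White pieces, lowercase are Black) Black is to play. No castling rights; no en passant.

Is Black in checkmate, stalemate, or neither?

stalemate

Black to move; black king on h8.
In check: no.
King squares — g7: attacked by Qg6; h7: attacked by Qg6; g8: attacked by Qg6.
Legal moves for Black: none.
Not in check and no legal moves → stalemate.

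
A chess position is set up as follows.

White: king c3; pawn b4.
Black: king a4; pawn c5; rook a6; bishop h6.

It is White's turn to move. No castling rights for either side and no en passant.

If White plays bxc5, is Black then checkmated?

After bxc5: black king on a4; in check: no.
Black is not in check, so this cannot be checkmate.

no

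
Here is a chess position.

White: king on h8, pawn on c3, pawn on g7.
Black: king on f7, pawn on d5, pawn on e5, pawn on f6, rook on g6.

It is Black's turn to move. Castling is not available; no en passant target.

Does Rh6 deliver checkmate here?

After Rh6: white king on h8; in check: yes, from the black rook on h6.
King squares — g7: own pawn; h7: attacked by Rh6; g8: attacked by Kf7.
White has no legal moves → checkmate.

yes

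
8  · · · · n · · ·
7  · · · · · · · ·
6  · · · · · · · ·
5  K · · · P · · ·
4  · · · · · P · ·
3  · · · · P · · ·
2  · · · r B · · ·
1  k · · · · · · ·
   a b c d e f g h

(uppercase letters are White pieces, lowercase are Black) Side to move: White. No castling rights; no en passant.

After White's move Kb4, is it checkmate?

After Kb4: black king on a1; in check: no.
Black is not in check, so this cannot be checkmate.

no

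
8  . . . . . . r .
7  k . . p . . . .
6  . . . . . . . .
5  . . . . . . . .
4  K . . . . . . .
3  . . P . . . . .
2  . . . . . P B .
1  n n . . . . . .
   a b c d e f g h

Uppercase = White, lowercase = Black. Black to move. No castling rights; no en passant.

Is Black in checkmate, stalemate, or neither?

Black to move; black king on a7.
In check: no.
Legal moves for Black include: Rh8, Rf8, Re8, Rd8, Rc8, Rb8, Ra8, Rg7, Rg6, Rg5, Rg4+, Rg3, Rxg2, Kb8, Kb6, Ka6, Nxc3+, Na3, ... (list truncated; more exist).
Black has legal moves and is not in check → neither.

neither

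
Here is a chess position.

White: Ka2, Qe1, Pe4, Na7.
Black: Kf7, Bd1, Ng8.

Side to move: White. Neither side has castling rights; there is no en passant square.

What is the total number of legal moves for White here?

White to move; king on a2.
In check: no.
Legal moves: Nc8, Nc6, Nb5, Ka3, Kb2, Kb1, Ka1, Qa5, Qh4, Qb4, Qg3, Qe3, Qc3, Qf2+, Qe2, Qd2, Qh1, Qg1, Qf1+, Qxd1, e5.
Count: 21.

21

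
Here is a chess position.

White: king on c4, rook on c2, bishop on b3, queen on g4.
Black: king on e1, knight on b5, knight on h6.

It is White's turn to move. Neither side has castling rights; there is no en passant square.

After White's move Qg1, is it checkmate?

After Qg1: black king on e1; in check: yes, from the white queen on g1.
King squares — d1: attacked by Qg1; f1: attacked by Qg1; d2: attacked by Rc2; e2: attacked by Rc2; f2: attacked by Qg1.
Black has no legal moves → checkmate.

yes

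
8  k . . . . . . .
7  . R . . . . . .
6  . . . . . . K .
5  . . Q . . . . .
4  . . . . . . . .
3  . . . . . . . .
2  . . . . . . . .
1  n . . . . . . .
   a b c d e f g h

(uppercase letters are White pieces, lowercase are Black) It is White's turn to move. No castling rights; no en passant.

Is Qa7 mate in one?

yes

After Qa7: black king on a8; in check: yes, from the white queen on a7.
King squares — a7: attacked by Rb7; b7: attacked by Qa7; b8: attacked by Qa7.
Black has no legal moves → checkmate.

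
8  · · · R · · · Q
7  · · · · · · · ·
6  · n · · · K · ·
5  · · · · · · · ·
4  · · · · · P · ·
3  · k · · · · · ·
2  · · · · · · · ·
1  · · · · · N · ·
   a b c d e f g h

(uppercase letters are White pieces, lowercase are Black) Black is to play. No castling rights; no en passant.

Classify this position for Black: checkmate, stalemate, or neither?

neither

Black to move; black king on b3.
In check: no.
Legal moves for Black: Nc8, Na8, Nd7+, Nd5+, Nc4, Na4, Kc4, Kb4, Ka4, Kc3, Ka3, Kc2, Kb2, Ka2.
Black has 14 legal moves and is not in check → neither.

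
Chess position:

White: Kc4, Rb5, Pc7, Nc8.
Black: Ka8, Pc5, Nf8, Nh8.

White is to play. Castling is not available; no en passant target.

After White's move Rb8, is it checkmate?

yes

After Rb8: black king on a8; in check: yes, from the white rook on b8.
King squares — a7: attacked by Nc8; b7: attacked by Rb8; b8: attacked by Pc7.
Black has no legal moves → checkmate.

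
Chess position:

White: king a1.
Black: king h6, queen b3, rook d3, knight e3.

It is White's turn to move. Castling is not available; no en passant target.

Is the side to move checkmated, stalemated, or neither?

stalemate

White to move; white king on a1.
In check: no.
King squares — b1: attacked by Qb3; a2: attacked by Qb3; b2: attacked by Qb3.
Legal moves for White: none.
Not in check and no legal moves → stalemate.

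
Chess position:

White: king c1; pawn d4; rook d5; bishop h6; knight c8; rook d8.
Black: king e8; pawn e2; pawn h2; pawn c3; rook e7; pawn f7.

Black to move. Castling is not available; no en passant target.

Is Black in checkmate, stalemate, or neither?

Black to move; black king on e8.
In check: yes, from the white rook on d8.
King squares — d7: attacked by Rd5; e7: own rook; f7: own pawn; d8: attacked by Rd5; f8: attacked by Bh6.
Legal moves for Black: none.
In check with no legal moves → checkmate.

checkmate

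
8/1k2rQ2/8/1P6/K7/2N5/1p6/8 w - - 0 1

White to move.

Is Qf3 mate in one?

After Qf3: black king on b7; in check: yes, from the white queen on f3.
Black has 6 legal replies: Kc8, Kb8, Kc7, Ka7, Kb6, Re4+.
In check but a legal move exists → not checkmate.

no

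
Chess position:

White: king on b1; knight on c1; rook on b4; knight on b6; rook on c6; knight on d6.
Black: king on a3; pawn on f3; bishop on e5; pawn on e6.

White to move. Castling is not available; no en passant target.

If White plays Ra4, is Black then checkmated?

yes

After Ra4: black king on a3; in check: yes, from the white rook on a4.
King squares — a2: attacked by Kb1; b2: attacked by Kb1; b3: attacked by Nc1; a4: attacked by Nb6; b4: attacked by Ra4.
Black has no legal moves → checkmate.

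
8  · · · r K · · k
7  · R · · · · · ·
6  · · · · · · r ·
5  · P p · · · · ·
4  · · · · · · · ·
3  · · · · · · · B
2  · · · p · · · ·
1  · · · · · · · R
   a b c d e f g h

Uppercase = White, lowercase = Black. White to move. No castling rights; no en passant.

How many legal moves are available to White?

3

White to move; king on e8.
In check: yes, from the black rook on d8.
Legal moves: Kxd8, Kf7, Ke7.
Count: 3.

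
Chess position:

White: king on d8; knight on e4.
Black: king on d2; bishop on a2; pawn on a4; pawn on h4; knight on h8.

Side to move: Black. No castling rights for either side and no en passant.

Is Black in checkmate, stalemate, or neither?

neither

Black to move; black king on d2.
In check: yes, from the white knight on e4.
King squares — c1: available; d1: available; e1: available; c2: available; e2: available; c3: attacked by Ne4; d3: available; e3: available.
Legal moves for Black: Ke3, Kd3, Ke2, Kc2, Ke1, Kd1, Kc1.
Black is in check but has 7 legal moves → neither.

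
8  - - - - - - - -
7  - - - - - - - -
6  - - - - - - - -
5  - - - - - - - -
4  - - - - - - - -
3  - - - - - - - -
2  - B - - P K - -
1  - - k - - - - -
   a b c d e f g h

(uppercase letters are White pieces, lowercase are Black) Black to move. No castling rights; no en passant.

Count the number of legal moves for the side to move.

Black to move; king on c1.
In check: yes, from the white bishop on b2.
Legal moves: Kd2, Kc2, Kxb2, Kd1, Kb1.
Count: 5.

5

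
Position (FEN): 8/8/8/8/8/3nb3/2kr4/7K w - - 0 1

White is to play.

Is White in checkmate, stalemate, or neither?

stalemate

White to move; white king on h1.
In check: no.
King squares — g1: attacked by Be3; g2: attacked by Rd2; h2: attacked by Rd2.
Legal moves for White: none.
Not in check and no legal moves → stalemate.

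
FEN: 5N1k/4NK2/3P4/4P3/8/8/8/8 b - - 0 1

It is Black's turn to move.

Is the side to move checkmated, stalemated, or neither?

Black to move; black king on h8.
In check: no.
King squares — g7: attacked by Kf7; h7: attacked by Nf8; g8: attacked by Ne7.
Legal moves for Black: none.
Not in check and no legal moves → stalemate.

stalemate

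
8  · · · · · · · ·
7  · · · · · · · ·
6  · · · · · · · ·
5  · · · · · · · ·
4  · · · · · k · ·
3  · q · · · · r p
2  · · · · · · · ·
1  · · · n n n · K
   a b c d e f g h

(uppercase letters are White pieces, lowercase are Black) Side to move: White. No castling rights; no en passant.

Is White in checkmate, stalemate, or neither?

White to move; white king on h1.
In check: no.
King squares — g1: attacked by Rg3; g2: attacked by Ne1; h2: attacked by Nf1.
Legal moves for White: none.
Not in check and no legal moves → stalemate.

stalemate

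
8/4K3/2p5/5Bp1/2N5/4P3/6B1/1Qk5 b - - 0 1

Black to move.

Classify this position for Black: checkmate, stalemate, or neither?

Black to move; black king on c1.
In check: yes, from the white queen on b1.
King squares — b1: attacked by Bf5; d1: attacked by Qb1; b2: attacked by Qb1; c2: attacked by Qb1; d2: attacked by Nc4.
Legal moves for Black: none.
In check with no legal moves → checkmate.

checkmate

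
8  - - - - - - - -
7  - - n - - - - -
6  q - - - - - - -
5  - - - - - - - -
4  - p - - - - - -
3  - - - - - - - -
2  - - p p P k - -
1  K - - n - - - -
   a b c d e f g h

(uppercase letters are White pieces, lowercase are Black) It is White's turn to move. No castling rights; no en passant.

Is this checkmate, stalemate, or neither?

checkmate

White to move; white king on a1.
In check: yes, from the black queen on a6.
King squares — b1: attacked by Pc2; a2: attacked by Qa6; b2: attacked by Nd1.
Legal moves for White: none.
In check with no legal moves → checkmate.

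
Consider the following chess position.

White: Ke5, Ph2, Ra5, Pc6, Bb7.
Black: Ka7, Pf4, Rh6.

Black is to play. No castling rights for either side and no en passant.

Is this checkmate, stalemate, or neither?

neither

Black to move; black king on a7.
In check: yes, from the white rook on a5.
King squares — a6: attacked by Ra5; b6: available; b7: attacked by Pc6; a8: attacked by Ra5; b8: available.
Legal moves for Black: Kb8, Kb6.
Black is in check but has 2 legal moves → neither.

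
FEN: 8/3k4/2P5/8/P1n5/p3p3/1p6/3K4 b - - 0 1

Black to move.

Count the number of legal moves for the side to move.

Black to move; king on d7.
In check: yes, from the white pawn on c6.
Legal moves: Ke8, Kd8, Kc8, Ke7, Kc7, Ke6, Kd6, Kxc6.
Count: 8.

8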